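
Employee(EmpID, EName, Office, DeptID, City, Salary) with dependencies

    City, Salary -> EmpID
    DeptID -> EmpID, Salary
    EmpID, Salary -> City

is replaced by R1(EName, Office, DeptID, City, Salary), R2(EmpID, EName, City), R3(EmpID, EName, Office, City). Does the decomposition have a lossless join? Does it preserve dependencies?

Lossless test (chase): applying each FD to every pair of rows produces no changes in the tableau, so no row becomes fully distinguished — the join is lossy.
Dependency preservation: the restricted closure of {City, Salary} across the fragments never reaches {EmpID}, so City, Salary → EmpID cannot be enforced without a join — not preserved.

lossy and not dependency-preserving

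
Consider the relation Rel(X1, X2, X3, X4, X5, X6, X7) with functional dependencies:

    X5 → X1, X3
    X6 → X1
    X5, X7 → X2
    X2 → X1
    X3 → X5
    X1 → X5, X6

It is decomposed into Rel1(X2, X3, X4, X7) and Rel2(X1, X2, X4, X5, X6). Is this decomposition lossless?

Common attributes: Rel1 ∩ Rel2 = {X2, X4}.
Closure of {X2, X4}: X2 → X1 applies, adding X1; X1 → X5, X6 applies, adding X5, X6; X5 → X1, X3 applies, adding X3. So (X2, X4)⁺ = {X1, X2, X3, X4, X5, X6}.
This closure contains every attribute of Rel2, so Rel1 ∩ Rel2 → Rel2. The join is lossless.

Yes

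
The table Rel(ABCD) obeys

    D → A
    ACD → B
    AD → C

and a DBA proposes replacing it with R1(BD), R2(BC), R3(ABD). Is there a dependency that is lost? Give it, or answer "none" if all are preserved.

Check AD → C: no single fragment contains all of {ACD}, and the restricted closure of {AD} across the fragments never reaches {C}.
D → A is preserved.
ACD → B is preserved.

AD → C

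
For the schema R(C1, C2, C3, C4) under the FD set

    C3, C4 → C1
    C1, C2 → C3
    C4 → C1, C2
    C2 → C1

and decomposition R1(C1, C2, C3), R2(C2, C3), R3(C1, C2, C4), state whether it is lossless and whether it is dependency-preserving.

lossless and dependency-preserving

Lossless test (chase): Rows 1 and 3 agree on C1, C2; apply C1, C2→C3 and equate their C3 entries. Rows 1 and 2 agree on C2; apply C2→C1 and equate their C1 entries. Row 3 is now all distinguished symbols — the join is lossless.
Dependency preservation: C3, C4 → C1 is not contained in any single fragment, but the restricted closure of its left-hand side across the fragments still reaches the right-hand side; the remaining FDs each lie inside some fragment. All dependencies are preserved.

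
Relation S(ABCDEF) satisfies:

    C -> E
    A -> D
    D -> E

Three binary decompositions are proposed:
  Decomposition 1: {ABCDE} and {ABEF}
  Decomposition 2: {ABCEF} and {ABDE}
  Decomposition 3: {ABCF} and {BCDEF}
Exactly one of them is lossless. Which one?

Decomposition 1: common = {ABE}, closure = {ABDE} → lossy.
Decomposition 2: common = {ABE}, closure = {ABDE} → lossless.
Decomposition 3: common = {BCF}, closure = {BCEF} → lossy.

Decomposition 2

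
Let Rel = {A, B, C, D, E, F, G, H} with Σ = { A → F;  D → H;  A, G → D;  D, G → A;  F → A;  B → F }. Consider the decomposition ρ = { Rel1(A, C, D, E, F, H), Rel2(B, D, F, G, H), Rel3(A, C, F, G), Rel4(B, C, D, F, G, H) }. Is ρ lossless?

Chase test. Columns are A, B, C, D, E, F, G, H; row i has aⱼ where attribute j ∈ Reli, else bᵢⱼ.
Initial tableau (one row per fragment):
  row 1: a1 b12 a3 a4 a5 a6 b17 a8
  row 2: b21 a2 b23 a4 b25 a6 a7 a8
  row 3: a1 b32 a3 b34 b35 a6 a7 b38
  row 4: b41 a2 a3 a4 b45 a6 a7 a8
Rows 2 and 4 agree on D, G; apply D, G→A and equate their A entries.
Rows 1 and 2 agree on F; apply F→A and equate their A entries.
Rows 2 and 3 agree on A, G; apply A, G→D and equate their D entries.
Rows 1 and 3 agree on D; apply D→H and equate their H entries.
No row becomes fully distinguished — the join is lossy.

No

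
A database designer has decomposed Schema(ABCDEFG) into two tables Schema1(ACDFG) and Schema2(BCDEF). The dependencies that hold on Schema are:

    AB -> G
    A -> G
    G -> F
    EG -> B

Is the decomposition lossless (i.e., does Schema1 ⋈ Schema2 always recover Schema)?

Common attributes: Schema1 ∩ Schema2 = {CDF}.
No dependency enlarges {CDF}, so (CDF)⁺ = {CDF}.
The closure contains neither all of Schema1 = {ACDFG} nor all of Schema2 = {BCDEF}, so the common attributes are not a superkey of either fragment. The join is lossy.

No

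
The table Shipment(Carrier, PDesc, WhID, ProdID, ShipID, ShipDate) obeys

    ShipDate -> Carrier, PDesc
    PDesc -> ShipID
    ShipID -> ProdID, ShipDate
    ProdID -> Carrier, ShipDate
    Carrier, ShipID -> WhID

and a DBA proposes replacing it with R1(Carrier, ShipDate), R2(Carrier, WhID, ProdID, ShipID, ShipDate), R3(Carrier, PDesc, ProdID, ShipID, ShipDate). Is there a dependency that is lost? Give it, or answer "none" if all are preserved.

ShipDate → Carrier, PDesc lies within R3.
PDesc → ShipID lies within R3.
ShipID → ProdID, ShipDate lies within R2.
ProdID → Carrier, ShipDate lies within R2.
Carrier, ShipID → WhID lies within R2.
Every dependency is enforceable on the fragments, so the decomposition is dependency-preserving.

none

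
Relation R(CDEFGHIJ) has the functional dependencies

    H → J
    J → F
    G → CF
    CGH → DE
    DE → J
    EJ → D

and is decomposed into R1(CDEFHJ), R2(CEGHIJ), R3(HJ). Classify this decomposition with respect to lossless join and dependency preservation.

Lossless test (chase): Rows 1 and 2 agree on J; apply J→F and equate their F entries. Rows 1 and 3 agree on J; apply J→F and equate their F entries. Rows 1 and 2 agree on EJ; apply EJ→D and equate their D entries. Row 2 is now all distinguished symbols — the join is lossless.
Dependency preservation: the restricted closure of {G} across the fragments never reaches {CF}, so G → CF cannot be enforced without a join — not preserved.

lossless but not dependency-preserving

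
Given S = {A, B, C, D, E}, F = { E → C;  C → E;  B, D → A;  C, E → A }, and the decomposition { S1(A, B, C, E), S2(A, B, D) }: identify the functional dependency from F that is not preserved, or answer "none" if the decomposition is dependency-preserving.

E → C lies within S1.
C → E lies within S1.
B, D → A lies within S2.
C, E → A lies within S1.
Every dependency is enforceable on the fragments, so the decomposition is dependency-preserving.

none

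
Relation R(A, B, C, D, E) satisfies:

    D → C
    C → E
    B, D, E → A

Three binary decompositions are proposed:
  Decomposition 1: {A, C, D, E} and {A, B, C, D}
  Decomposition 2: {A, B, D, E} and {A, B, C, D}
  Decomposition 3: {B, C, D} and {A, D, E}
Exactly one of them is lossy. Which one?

Decomposition 3

Decomposition 1: common = {A, C, D}, closure = {A, C, D, E} → lossless.
Decomposition 2: common = {A, B, D}, closure = {A, B, C, D, E} → lossless.
Decomposition 3: common = {D}, closure = {C, D, E} → lossy.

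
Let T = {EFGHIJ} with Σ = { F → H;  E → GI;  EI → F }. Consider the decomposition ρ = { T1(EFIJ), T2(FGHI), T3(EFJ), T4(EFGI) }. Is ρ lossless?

Chase test. Columns are EFGHIJ; row i has aⱼ where attribute j ∈ Ti, else bᵢⱼ.
Initial tableau (one row per fragment):
  row 1: a1 a2 b13 b14 a5 a6
  row 2: b21 a2 a3 a4 a5 b26
  row 3: a1 a2 b33 b34 b35 a6
  row 4: a1 a2 a3 b44 a5 b46
Rows 1 and 2 agree on F; apply F→H and equate their H entries.
Rows 1 and 3 agree on F; apply F→H and equate their H entries.
Rows 1 and 4 agree on F; apply F→H and equate their H entries.
Rows 1 and 3 agree on E; apply E→GI and equate their GI entries.
Rows 1 and 4 agree on E; apply E→GI and equate their GI entries.
Row 1 is now all distinguished symbols — the join is lossless.

Yes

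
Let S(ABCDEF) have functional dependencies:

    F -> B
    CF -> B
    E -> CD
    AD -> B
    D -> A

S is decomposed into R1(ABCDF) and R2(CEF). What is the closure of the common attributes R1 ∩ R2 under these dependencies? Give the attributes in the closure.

R1 ∩ R2 = {CF}.
F → B applies, adding B
Closure: {BCF}.

BCF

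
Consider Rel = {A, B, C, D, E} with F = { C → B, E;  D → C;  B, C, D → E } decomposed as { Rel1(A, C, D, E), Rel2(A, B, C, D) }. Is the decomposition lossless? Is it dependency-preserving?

Lossless test: (A, C, D)⁺ = {A, B, C, D, E}, which contains all of one fragment — lossless.
Dependency preservation: C → B, E; B, C, D → E are not contained in any single fragment, but the restricted closure of each left-hand side across the fragments still reaches the right-hand side; the remaining FDs each lie inside some fragment. All dependencies are preserved.

lossless and dependency-preserving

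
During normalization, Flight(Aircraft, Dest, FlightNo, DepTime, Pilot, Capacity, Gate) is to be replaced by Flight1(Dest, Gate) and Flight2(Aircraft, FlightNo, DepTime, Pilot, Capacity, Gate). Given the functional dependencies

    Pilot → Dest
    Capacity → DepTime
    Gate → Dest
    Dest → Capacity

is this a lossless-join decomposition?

Yes

Common attributes: Flight1 ∩ Flight2 = {Gate}.
Closure of {Gate}: Gate → Dest applies, adding Dest; Dest → Capacity applies, adding Capacity; Capacity → DepTime applies, adding DepTime. So (Gate)⁺ = {Dest, DepTime, Capacity, Gate}.
This closure contains every attribute of Flight1, so Flight1 ∩ Flight2 → Flight1. The join is lossless.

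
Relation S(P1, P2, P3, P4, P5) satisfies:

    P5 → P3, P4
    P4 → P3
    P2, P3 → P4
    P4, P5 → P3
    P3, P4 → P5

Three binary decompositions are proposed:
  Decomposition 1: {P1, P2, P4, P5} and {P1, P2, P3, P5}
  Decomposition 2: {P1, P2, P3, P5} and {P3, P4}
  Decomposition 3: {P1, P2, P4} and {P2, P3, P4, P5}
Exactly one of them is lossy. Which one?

Decomposition 1: common = {P1, P2, P5}, closure = {P1, P2, P3, P4, P5} → lossless.
Decomposition 2: common = {P3}, closure = {P3} → lossy.
Decomposition 3: common = {P2, P4}, closure = {P2, P3, P4, P5} → lossless.

Decomposition 2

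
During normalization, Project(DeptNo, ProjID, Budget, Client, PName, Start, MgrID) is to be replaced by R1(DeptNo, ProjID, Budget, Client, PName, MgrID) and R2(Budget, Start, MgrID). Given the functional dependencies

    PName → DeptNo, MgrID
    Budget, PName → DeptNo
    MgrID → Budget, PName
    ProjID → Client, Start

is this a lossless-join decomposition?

Common attributes: R1 ∩ R2 = {Budget, MgrID}.
Closure of {Budget, MgrID}: MgrID → Budget, PName applies, adding PName; PName → DeptNo, MgrID applies, adding DeptNo. So (Budget, MgrID)⁺ = {DeptNo, Budget, PName, MgrID}.
The closure contains neither all of R1 = {DeptNo, ProjID, Budget, Client, PName, MgrID} nor all of R2 = {Budget, Start, MgrID}, so the common attributes are not a superkey of either fragment. The join is lossy.

No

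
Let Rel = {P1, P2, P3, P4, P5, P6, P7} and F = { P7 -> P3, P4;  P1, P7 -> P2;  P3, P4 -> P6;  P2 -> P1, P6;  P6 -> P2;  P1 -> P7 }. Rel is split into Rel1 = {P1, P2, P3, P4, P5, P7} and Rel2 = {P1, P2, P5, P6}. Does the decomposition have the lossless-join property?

Yes

Common attributes: Rel1 ∩ Rel2 = {P1, P2, P5}.
Closure of {P1, P2, P5}: P2 → P1, P6 applies, adding P6; P1 → P7 applies, adding P7; P7 → P3, P4 applies, adding P3, P4. So (P1, P2, P5)⁺ = {P1, P2, P3, P4, P5, P6, P7}.
This closure contains every attribute of Rel1, so Rel1 ∩ Rel2 → Rel1. The join is lossless.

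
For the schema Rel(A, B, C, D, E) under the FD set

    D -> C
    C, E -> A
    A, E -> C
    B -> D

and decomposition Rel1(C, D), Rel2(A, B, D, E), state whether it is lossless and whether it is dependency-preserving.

Lossless test: (D)⁺ = {C, D}, which contains all of one fragment — lossless.
Dependency preservation: the restricted closure of {C, E} across the fragments never reaches {A}, so C, E → A cannot be enforced without a join — not preserved.

lossless but not dependency-preserving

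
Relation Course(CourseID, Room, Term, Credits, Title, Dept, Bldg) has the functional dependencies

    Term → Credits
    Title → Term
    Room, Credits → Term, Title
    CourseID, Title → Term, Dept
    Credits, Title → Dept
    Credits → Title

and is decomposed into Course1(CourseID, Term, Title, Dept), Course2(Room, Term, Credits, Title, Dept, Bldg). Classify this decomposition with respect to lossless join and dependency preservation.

Lossless test: (Term, Title, Dept)⁺ = {Term, Credits, Title, Dept}, which is a superkey of neither fragment — lossy.
Dependency preservation: every FD's attributes lie within a single fragment, so each can be enforced locally — preserved.

lossy but dependency-preserving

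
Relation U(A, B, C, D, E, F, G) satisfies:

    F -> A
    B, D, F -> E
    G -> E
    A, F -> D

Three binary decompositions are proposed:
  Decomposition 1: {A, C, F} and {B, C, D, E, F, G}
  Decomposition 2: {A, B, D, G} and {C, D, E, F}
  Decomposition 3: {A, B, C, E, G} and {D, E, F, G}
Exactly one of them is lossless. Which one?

Decomposition 1

Decomposition 1: common = {C, F}, closure = {A, C, D, F} → lossless.
Decomposition 2: common = {D}, closure = {D} → lossy.
Decomposition 3: common = {E, G}, closure = {E, G} → lossy.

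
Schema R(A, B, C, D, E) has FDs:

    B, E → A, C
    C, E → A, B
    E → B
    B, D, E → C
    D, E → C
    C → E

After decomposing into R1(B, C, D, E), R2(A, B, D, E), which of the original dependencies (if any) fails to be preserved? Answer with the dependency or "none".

none

B, E → A, C: restricted closure across fragments reaches A, C.
C, E → A, B: restricted closure across fragments reaches A, B.
E → B lies within R1.
B, D, E → C lies within R1.
D, E → C lies within R1.
C → E lies within R1.
Every dependency is enforceable on the fragments, so the decomposition is dependency-preserving.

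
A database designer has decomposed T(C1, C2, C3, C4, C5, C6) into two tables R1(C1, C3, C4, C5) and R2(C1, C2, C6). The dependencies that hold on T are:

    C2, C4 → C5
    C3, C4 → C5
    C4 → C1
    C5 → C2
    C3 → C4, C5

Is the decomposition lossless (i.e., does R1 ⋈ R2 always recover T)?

No

Common attributes: R1 ∩ R2 = {C1}.
No dependency enlarges {C1}, so (C1)⁺ = {C1}.
The closure contains neither all of R1 = {C1, C3, C4, C5} nor all of R2 = {C1, C2, C6}, so the common attributes are not a superkey of either fragment. The join is lossy.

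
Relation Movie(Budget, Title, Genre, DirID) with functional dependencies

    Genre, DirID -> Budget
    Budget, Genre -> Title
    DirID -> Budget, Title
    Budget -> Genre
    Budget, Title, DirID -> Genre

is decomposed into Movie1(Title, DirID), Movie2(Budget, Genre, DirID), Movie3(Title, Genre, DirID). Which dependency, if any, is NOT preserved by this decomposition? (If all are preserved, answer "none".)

Budget, Genre -> Title

Check Budget, Genre → Title: no single fragment contains all of {Budget, Title, Genre}, and the restricted closure of {Budget, Genre} across the fragments never reaches {Title}.
Genre, DirID → Budget is preserved.
DirID → Budget, Title is preserved.
Budget → Genre is preserved.
Budget, Title, DirID → Genre is preserved.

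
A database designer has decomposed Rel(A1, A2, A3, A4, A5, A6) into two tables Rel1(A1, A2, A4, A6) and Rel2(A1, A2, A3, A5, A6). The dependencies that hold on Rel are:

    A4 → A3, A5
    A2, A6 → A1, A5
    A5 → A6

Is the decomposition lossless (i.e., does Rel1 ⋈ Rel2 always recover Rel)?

No

Common attributes: Rel1 ∩ Rel2 = {A1, A2, A6}.
Closure of {A1, A2, A6}: A2, A6 → A1, A5 applies, adding A5. So (A1, A2, A6)⁺ = {A1, A2, A5, A6}.
The closure contains neither all of Rel1 = {A1, A2, A4, A6} nor all of Rel2 = {A1, A2, A3, A5, A6}, so the common attributes are not a superkey of either fragment. The join is lossy.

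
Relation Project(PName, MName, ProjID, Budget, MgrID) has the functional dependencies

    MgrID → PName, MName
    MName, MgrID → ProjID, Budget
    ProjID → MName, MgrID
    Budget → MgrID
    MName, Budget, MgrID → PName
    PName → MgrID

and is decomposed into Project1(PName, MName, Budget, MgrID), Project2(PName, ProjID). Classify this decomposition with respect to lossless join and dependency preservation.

Lossless test: (PName)⁺ = {PName, MName, ProjID, Budget, MgrID}, which contains all of one fragment — lossless.
Dependency preservation: MName, MgrID → ProjID, Budget; ProjID → MName, MgrID are not contained in any single fragment, but the restricted closure of each left-hand side across the fragments still reaches the right-hand side; the remaining FDs each lie inside some fragment. All dependencies are preserved.

lossless and dependency-preserving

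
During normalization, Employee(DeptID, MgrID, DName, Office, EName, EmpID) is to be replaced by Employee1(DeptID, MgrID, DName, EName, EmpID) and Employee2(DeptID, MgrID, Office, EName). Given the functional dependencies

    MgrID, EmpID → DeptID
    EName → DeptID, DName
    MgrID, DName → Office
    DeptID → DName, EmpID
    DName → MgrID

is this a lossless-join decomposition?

Common attributes: Employee1 ∩ Employee2 = {DeptID, MgrID, EName}.
Closure of {DeptID, MgrID, EName}: EName → DeptID, DName applies, adding DName; MgrID, DName → Office applies, adding Office; DeptID → DName, EmpID applies, adding EmpID. So (DeptID, MgrID, EName)⁺ = {DeptID, MgrID, DName, Office, EName, EmpID}.
This closure contains every attribute of Employee1, so Employee1 ∩ Employee2 → Employee1. The join is lossless.

Yes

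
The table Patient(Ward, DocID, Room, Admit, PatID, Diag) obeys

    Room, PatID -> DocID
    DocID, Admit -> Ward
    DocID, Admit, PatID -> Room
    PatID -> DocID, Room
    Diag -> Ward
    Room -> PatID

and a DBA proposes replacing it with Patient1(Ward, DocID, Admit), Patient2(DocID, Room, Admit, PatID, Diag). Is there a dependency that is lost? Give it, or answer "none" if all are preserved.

Diag -> Ward

Check Diag → Ward: no single fragment contains all of {Ward, Diag}, and the restricted closure of {Diag} across the fragments never reaches {Ward}.
Room, PatID → DocID is preserved.
DocID, Admit → Ward is preserved.
DocID, Admit, PatID → Room is preserved.
PatID → DocID, Room is preserved.
Room → PatID is preserved.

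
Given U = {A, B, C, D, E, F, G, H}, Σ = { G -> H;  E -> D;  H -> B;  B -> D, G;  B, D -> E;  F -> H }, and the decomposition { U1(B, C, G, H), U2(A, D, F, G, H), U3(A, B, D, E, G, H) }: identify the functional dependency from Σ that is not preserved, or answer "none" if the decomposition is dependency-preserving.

none

G → H lies within U1.
E → D lies within U3.
H → B lies within U1.
B → D, G lies within U3.
B, D → E lies within U3.
F → H lies within U2.
Every dependency is enforceable on the fragments, so the decomposition is dependency-preserving.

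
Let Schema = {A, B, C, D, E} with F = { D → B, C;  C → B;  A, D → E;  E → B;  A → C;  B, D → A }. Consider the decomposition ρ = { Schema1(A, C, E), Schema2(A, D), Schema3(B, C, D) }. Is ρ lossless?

Chase test. Columns are A, B, C, D, E; row i has aⱼ where attribute j ∈ Schemai, else bᵢⱼ.
Initial tableau (one row per fragment):
  row 1: a1 b12 a3 b14 a5
  row 2: a1 b22 b23 a4 b25
  row 3: b31 a2 a3 a4 b35
Rows 2 and 3 agree on D; apply D→B, C and equate their B, C entries.
Rows 1 and 2 agree on C; apply C→B and equate their B entries.
Rows 2 and 3 agree on B, D; apply B, D→A and equate their A entries.
Rows 2 and 3 agree on A, D; apply A, D→E and equate their E entries.
No row becomes fully distinguished — the join is lossy.

No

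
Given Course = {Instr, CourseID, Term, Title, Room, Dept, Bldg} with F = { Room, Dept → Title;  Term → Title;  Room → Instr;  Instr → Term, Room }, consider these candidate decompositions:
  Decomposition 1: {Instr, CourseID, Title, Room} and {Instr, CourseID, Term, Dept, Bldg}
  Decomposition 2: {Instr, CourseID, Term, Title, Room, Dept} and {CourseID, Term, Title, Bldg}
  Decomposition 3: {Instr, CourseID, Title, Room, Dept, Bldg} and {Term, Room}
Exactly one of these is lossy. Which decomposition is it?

Decomposition 1: common = {Instr, CourseID}, closure = {Instr, CourseID, Term, Title, Room} → lossless.
Decomposition 2: common = {CourseID, Term, Title}, closure = {CourseID, Term, Title} → lossy.
Decomposition 3: common = {Room}, closure = {Instr, Term, Title, Room} → lossless.

Decomposition 2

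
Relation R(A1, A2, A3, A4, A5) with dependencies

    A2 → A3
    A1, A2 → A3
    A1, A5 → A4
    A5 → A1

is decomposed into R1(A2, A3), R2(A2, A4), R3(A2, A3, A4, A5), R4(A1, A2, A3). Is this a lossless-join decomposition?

No

Chase test. Columns are A1, A2, A3, A4, A5; row i has aⱼ where attribute j ∈ Ri, else bᵢⱼ.
Initial tableau (one row per fragment):
  row 1: b11 a2 a3 b14 b15
  row 2: b21 a2 b23 a4 b25
  row 3: b31 a2 a3 a4 a5
  row 4: a1 a2 a3 b44 b45
Rows 1 and 2 agree on A2; apply A2→A3 and equate their A3 entries.
No row becomes fully distinguished — the join is lossy.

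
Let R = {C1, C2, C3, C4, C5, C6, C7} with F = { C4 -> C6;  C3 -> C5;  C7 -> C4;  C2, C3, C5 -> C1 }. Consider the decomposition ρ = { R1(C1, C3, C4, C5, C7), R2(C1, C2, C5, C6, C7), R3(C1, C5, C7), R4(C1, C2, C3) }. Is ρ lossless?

No

Chase test. Columns are C1, C2, C3, C4, C5, C6, C7; row i has aⱼ where attribute j ∈ Ri, else bᵢⱼ.
Initial tableau (one row per fragment):
  row 1: a1 b12 a3 a4 a5 b16 a7
  row 2: a1 a2 b23 b24 a5 a6 a7
  row 3: a1 b32 b33 b34 a5 b36 a7
  row 4: a1 a2 a3 b44 b45 b46 b47
Rows 1 and 4 agree on C3; apply C3→C5 and equate their C5 entries.
Rows 1 and 2 agree on C7; apply C7→C4 and equate their C4 entries.
Rows 1 and 3 agree on C7; apply C7→C4 and equate their C4 entries.
Rows 1 and 2 agree on C4; apply C4→C6 and equate their C6 entries.
Rows 1 and 3 agree on C4; apply C4→C6 and equate their C6 entries.
No row becomes fully distinguished — the join is lossy.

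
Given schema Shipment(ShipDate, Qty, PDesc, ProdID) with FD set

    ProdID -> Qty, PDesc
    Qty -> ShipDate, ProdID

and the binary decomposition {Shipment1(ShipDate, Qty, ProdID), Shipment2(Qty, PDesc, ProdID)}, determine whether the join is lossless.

Common attributes: Shipment1 ∩ Shipment2 = {Qty, ProdID}.
Closure of {Qty, ProdID}: ProdID → Qty, PDesc applies, adding PDesc; Qty → ShipDate, ProdID applies, adding ShipDate. So (Qty, ProdID)⁺ = {ShipDate, Qty, PDesc, ProdID}.
This closure contains every attribute of Shipment1, so Shipment1 ∩ Shipment2 → Shipment1. The join is lossless.

Yes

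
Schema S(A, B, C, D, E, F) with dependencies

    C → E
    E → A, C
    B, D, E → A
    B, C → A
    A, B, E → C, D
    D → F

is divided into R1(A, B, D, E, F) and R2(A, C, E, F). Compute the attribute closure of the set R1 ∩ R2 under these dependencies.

R1 ∩ R2 = {A, E, F}.
E → A, C applies, adding C
Closure: {A, C, E, F}.

A, C, E, F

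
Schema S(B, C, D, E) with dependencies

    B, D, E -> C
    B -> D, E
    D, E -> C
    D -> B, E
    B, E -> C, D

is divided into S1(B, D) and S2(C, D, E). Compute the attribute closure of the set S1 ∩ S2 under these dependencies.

B, C, D, E

S1 ∩ S2 = {D}.
D → B, E applies, adding B, E
B, E → C, D applies, adding C
Closure: {B, C, D, E}.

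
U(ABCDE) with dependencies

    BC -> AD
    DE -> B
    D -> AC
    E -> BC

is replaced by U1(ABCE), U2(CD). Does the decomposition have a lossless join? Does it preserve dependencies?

lossy and not dependency-preserving

Lossless test: (C)⁺ = {C}, which is a superkey of neither fragment — lossy.
Dependency preservation: the restricted closure of {BC} across the fragments never reaches {AD}, so BC → AD cannot be enforced without a join — not preserved.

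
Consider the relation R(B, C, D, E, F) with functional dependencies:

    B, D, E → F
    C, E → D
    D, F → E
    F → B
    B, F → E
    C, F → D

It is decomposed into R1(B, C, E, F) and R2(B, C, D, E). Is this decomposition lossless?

Yes

Common attributes: R1 ∩ R2 = {B, C, E}.
Closure of {B, C, E}: C, E → D applies, adding D; B, D, E → F applies, adding F. So (B, C, E)⁺ = {B, C, D, E, F}.
This closure contains every attribute of R1, so R1 ∩ R2 → R1. The join is lossless.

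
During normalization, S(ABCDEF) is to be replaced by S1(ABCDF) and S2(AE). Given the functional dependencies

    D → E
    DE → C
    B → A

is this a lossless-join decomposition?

No

Common attributes: S1 ∩ S2 = {A}.
No dependency enlarges {A}, so (A)⁺ = {A}.
The closure contains neither all of S1 = {ABCDF} nor all of S2 = {AE}, so the common attributes are not a superkey of either fragment. The join is lossy.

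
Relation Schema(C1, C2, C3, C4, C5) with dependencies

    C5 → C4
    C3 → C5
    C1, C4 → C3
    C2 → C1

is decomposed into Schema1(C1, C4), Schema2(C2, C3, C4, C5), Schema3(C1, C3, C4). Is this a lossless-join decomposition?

Chase test. Columns are C1, C2, C3, C4, C5; row i has aⱼ where attribute j ∈ Schemai, else bᵢⱼ.
Initial tableau (one row per fragment):
  row 1: a1 b12 b13 a4 b15
  row 2: b21 a2 a3 a4 a5
  row 3: a1 b32 a3 a4 b35
Rows 2 and 3 agree on C3; apply C3→C5 and equate their C5 entries.
Rows 1 and 3 agree on C1, C4; apply C1, C4→C3 and equate their C3 entries.
Rows 1 and 2 agree on C3; apply C3→C5 and equate their C5 entries.
No row becomes fully distinguished — the join is lossy.

No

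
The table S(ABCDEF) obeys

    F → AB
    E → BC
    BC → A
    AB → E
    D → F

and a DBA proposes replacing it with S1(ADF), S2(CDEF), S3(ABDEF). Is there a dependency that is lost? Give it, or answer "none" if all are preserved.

BC → A

Check BC → A: no single fragment contains all of {ABC}, and the restricted closure of {BC} across the fragments never reaches {A}.
F → AB is preserved.
E → BC is preserved.
AB → E is preserved.
D → F is preserved.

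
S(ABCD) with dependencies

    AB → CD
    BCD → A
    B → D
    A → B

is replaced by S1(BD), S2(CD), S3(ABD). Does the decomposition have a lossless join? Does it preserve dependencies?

Lossless test (chase): applying each FD to every pair of rows produces no changes in the tableau, so no row becomes fully distinguished — the join is lossy.
Dependency preservation: the restricted closure of {AB} across the fragments never reaches {CD}, so AB → CD cannot be enforced without a join — not preserved.

lossy and not dependency-preserving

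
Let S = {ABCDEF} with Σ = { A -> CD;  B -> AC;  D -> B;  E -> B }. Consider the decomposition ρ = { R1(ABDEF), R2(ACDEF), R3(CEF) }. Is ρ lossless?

Yes

Chase test. Columns are ABCDEF; row i has aⱼ where attribute j ∈ Ri, else bᵢⱼ.
Initial tableau (one row per fragment):
  row 1: a1 a2 b13 a4 a5 a6
  row 2: a1 b22 a3 a4 a5 a6
  row 3: b31 b32 a3 b34 a5 a6
Rows 1 and 2 agree on A; apply A→CD and equate their CD entries.
Rows 1 and 2 agree on D; apply D→B and equate their B entries.
Rows 1 and 3 agree on E; apply E→B and equate their B entries.
Rows 1 and 3 agree on B; apply B→AC and equate their AC entries.
Rows 1 and 3 agree on A; apply A→CD and equate their CD entries.
Row 1 is now all distinguished symbols — the join is lossless.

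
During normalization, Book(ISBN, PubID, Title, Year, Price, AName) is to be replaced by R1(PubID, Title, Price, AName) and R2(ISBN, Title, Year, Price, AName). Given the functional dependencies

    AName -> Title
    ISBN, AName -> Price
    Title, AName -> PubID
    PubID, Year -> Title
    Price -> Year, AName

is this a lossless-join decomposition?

Yes

Common attributes: R1 ∩ R2 = {Title, Price, AName}.
Closure of {Title, Price, AName}: Title, AName → PubID applies, adding PubID; Price → Year, AName applies, adding Year. So (Title, Price, AName)⁺ = {PubID, Title, Year, Price, AName}.
This closure contains every attribute of R1, so R1 ∩ R2 → R1. The join is lossless.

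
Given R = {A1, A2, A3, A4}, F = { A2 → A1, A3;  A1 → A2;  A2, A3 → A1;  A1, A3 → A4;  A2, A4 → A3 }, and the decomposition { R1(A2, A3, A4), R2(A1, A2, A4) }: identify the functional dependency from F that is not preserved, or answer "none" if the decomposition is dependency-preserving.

none

A2 → A1, A3: restricted closure across fragments reaches A1, A3.
A1 → A2 lies within R2.
A2, A3 → A1: restricted closure across fragments reaches A1.
A1, A3 → A4: restricted closure across fragments reaches A4.
A2, A4 → A3 lies within R1.
Every dependency is enforceable on the fragments, so the decomposition is dependency-preserving.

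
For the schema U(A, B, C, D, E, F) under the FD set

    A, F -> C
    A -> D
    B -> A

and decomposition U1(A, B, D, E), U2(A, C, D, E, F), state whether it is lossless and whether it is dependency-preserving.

lossy but dependency-preserving

Lossless test: (A, D, E)⁺ = {A, D, E}, which is a superkey of neither fragment — lossy.
Dependency preservation: every FD's attributes lie within a single fragment, so each can be enforced locally — preserved.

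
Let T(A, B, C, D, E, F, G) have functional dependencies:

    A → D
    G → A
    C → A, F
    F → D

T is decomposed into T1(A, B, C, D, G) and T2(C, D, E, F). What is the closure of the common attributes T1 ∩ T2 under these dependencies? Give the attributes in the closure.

T1 ∩ T2 = {C, D}.
C → A, F applies, adding A, F
Closure: {A, C, D, F}.

A, C, D, F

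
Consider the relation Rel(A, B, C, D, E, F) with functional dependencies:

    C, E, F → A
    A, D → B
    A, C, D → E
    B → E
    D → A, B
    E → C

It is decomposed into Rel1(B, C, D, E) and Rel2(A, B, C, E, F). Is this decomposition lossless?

No

Common attributes: Rel1 ∩ Rel2 = {B, C, E}.
No dependency enlarges {B, C, E}, so (B, C, E)⁺ = {B, C, E}.
The closure contains neither all of Rel1 = {B, C, D, E} nor all of Rel2 = {A, B, C, E, F}, so the common attributes are not a superkey of either fragment. The join is lossy.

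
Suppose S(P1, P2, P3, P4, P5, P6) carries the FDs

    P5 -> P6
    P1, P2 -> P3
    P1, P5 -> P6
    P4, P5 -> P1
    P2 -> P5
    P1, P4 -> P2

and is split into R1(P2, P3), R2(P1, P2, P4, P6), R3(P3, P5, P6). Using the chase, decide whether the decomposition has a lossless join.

No

Chase test. Columns are P1, P2, P3, P4, P5, P6; row i has aⱼ where attribute j ∈ Ri, else bᵢⱼ.
Initial tableau (one row per fragment):
  row 1: b11 a2 a3 b14 b15 b16
  row 2: a1 a2 b23 a4 b25 a6
  row 3: b31 b32 a3 b34 a5 a6
Rows 1 and 2 agree on P2; apply P2→P5 and equate their P5 entries.
Rows 1 and 2 agree on P5; apply P5→P6 and equate their P6 entries.
No row becomes fully distinguished — the join is lossy.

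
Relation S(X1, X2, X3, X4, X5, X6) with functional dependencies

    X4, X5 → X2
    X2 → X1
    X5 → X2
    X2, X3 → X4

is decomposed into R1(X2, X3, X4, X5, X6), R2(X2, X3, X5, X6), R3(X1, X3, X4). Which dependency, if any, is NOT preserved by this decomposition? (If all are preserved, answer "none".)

Check X2 → X1: no single fragment contains all of {X1, X2}, and the restricted closure of {X2} across the fragments never reaches {X1}.
X4, X5 → X2 is preserved.
X5 → X2 is preserved.
X2, X3 → X4 is preserved.

X2 → X1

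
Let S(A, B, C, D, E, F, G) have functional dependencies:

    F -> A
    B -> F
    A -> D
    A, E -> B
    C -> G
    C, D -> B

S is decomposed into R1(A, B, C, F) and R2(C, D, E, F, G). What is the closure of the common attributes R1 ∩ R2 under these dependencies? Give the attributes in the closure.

A, B, C, D, F, G

R1 ∩ R2 = {C, F}.
F → A applies, adding A
A → D applies, adding D
C → G applies, adding G
C, D → B applies, adding B
Closure: {A, B, C, D, F, G}.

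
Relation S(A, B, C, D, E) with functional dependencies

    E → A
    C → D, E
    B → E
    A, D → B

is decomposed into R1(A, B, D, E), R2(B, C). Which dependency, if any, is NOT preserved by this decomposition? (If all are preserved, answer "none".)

Check C → D, E: no single fragment contains all of {C, D, E}, and the restricted closure of {C} across the fragments never reaches {D, E}.
E → A is preserved.
B → E is preserved.
A, D → B is preserved.

C → D, E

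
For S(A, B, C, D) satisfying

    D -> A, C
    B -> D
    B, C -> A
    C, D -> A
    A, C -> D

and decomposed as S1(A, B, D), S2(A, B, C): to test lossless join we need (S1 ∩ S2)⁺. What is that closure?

S1 ∩ S2 = {A, B}.
B → D applies, adding D
D → A, C applies, adding C
Closure: {A, B, C, D}.

A, B, C, D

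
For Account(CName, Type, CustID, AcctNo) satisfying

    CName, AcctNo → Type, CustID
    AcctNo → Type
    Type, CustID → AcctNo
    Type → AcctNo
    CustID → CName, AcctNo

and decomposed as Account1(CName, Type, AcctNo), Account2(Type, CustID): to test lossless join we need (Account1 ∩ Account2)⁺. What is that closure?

Account1 ∩ Account2 = {Type}.
Type → AcctNo applies, adding AcctNo
Closure: {Type, AcctNo}.

Type, AcctNo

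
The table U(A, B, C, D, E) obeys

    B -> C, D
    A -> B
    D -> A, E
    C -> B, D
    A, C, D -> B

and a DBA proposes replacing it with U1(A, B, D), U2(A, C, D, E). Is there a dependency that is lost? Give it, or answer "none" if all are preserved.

none

B → C, D: restricted closure across fragments reaches C, D.
A → B lies within U1.
D → A, E lies within U2.
C → B, D: restricted closure across fragments reaches B, D.
A, C, D → B: restricted closure across fragments reaches B.
Every dependency is enforceable on the fragments, so the decomposition is dependency-preserving.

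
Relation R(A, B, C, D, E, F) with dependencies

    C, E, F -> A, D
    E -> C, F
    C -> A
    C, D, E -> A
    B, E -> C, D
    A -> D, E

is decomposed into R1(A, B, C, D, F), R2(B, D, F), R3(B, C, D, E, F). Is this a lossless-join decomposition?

Chase test. Columns are A, B, C, D, E, F; row i has aⱼ where attribute j ∈ Ri, else bᵢⱼ.
Initial tableau (one row per fragment):
  row 1: a1 a2 a3 a4 b15 a6
  row 2: b21 a2 b23 a4 b25 a6
  row 3: b31 a2 a3 a4 a5 a6
Rows 1 and 3 agree on C; apply C→A and equate their A entries.
Rows 1 and 3 agree on A; apply A→D, E and equate their D, E entries.
Row 1 is now all distinguished symbols — the join is lossless.

Yes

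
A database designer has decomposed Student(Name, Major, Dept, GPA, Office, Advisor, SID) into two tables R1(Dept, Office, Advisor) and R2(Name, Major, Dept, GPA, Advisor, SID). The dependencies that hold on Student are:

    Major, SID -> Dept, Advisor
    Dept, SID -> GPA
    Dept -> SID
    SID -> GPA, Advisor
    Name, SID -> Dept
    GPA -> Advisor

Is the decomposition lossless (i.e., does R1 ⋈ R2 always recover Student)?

Common attributes: R1 ∩ R2 = {Dept, Advisor}.
Closure of {Dept, Advisor}: Dept → SID applies, adding SID; SID → GPA, Advisor applies, adding GPA. So (Dept, Advisor)⁺ = {Dept, GPA, Advisor, SID}.
The closure contains neither all of R1 = {Dept, Office, Advisor} nor all of R2 = {Name, Major, Dept, GPA, Advisor, SID}, so the common attributes are not a superkey of either fragment. The join is lossy.

No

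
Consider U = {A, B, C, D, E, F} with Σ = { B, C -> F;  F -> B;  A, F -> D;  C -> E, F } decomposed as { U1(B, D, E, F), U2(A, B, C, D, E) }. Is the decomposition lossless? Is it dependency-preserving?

lossy and not dependency-preserving

Lossless test: (B, D, E)⁺ = {B, D, E}, which is a superkey of neither fragment — lossy.
Dependency preservation: the restricted closure of {B, C} across the fragments never reaches {F}, so B, C → F cannot be enforced without a join — not preserved.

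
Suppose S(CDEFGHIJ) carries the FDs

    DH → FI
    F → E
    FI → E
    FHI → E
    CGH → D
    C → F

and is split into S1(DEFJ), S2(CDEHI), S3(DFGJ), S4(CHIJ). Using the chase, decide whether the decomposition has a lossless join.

No

Chase test. Columns are CDEFGHIJ; row i has aⱼ where attribute j ∈ Si, else bᵢⱼ.
Initial tableau (one row per fragment):
  row 1: b11 a2 a3 a4 b15 b16 b17 a8
  row 2: a1 a2 a3 b24 b25 a6 a7 b28
  row 3: b31 a2 b33 a4 a5 b36 b37 a8
  row 4: a1 b42 b43 b44 b45 a6 a7 a8
Rows 1 and 3 agree on F; apply F→E and equate their E entries.
Rows 2 and 4 agree on C; apply C→F and equate their F entries.
Rows 2 and 4 agree on F; apply F→E and equate their E entries.
No row becomes fully distinguished — the join is lossy.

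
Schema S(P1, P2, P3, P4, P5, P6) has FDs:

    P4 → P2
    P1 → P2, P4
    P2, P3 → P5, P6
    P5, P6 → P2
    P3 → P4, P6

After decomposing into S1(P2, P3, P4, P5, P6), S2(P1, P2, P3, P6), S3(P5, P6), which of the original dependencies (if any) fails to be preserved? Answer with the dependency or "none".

Check P1 → P2, P4: no single fragment contains all of {P1, P2, P4}, and the restricted closure of {P1} across the fragments never reaches {P2, P4}.
P4 → P2 is preserved.
P2, P3 → P5, P6 is preserved.
P5, P6 → P2 is preserved.
P3 → P4, P6 is preserved.

P1 → P2, P4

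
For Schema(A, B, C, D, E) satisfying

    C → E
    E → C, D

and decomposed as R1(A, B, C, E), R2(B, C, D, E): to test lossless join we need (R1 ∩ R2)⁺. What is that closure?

R1 ∩ R2 = {B, C, E}.
E → C, D applies, adding D
Closure: {B, C, D, E}.

B, C, D, E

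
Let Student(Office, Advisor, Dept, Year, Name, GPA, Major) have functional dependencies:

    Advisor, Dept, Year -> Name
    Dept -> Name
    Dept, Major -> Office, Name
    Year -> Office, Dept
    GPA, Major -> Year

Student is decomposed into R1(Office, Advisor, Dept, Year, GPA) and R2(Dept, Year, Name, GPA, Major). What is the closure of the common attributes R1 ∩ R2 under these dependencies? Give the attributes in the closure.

Office, Dept, Year, Name, GPA

R1 ∩ R2 = {Dept, Year, GPA}.
Dept → Name applies, adding Name
Year → Office, Dept applies, adding Office
Closure: {Office, Dept, Year, Name, GPA}.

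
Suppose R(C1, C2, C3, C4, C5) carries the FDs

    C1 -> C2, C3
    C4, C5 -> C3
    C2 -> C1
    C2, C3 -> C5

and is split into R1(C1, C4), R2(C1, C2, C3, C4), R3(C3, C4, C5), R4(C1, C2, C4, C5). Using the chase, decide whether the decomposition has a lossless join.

Chase test. Columns are C1, C2, C3, C4, C5; row i has aⱼ where attribute j ∈ Ri, else bᵢⱼ.
Initial tableau (one row per fragment):
  row 1: a1 b12 b13 a4 b15
  row 2: a1 a2 a3 a4 b25
  row 3: b31 b32 a3 a4 a5
  row 4: a1 a2 b43 a4 a5
Rows 1 and 2 agree on C1; apply C1→C2, C3 and equate their C2, C3 entries.
Rows 1 and 4 agree on C1; apply C1→C2, C3 and equate their C2, C3 entries.
Rows 1 and 2 agree on C2, C3; apply C2, C3→C5 and equate their C5 entries.
Rows 1 and 4 agree on C2, C3; apply C2, C3→C5 and equate their C5 entries.
Row 1 is now all distinguished symbols — the join is lossless.

Yes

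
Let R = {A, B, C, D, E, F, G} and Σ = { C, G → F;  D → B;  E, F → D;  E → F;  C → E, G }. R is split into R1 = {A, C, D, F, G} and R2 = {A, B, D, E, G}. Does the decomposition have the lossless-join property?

Common attributes: R1 ∩ R2 = {A, D, G}.
Closure of {A, D, G}: D → B applies, adding B. So (A, D, G)⁺ = {A, B, D, G}.
The closure contains neither all of R1 = {A, C, D, F, G} nor all of R2 = {A, B, D, E, G}, so the common attributes are not a superkey of either fragment. The join is lossy.

No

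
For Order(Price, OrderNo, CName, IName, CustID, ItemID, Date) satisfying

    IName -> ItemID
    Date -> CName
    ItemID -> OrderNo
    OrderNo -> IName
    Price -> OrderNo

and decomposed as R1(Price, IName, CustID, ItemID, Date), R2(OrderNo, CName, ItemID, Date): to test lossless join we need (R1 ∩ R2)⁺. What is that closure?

OrderNo, CName, IName, ItemID, Date

R1 ∩ R2 = {ItemID, Date}.
Date → CName applies, adding CName
ItemID → OrderNo applies, adding OrderNo
OrderNo → IName applies, adding IName
Closure: {OrderNo, CName, IName, ItemID, Date}.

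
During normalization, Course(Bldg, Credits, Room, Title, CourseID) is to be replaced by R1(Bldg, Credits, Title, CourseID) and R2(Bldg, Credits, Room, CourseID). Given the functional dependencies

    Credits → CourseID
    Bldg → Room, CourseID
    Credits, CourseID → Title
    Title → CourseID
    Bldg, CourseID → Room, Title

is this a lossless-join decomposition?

Yes

Common attributes: R1 ∩ R2 = {Bldg, Credits, CourseID}.
Closure of {Bldg, Credits, CourseID}: Bldg → Room, CourseID applies, adding Room; Credits, CourseID → Title applies, adding Title. So (Bldg, Credits, CourseID)⁺ = {Bldg, Credits, Room, Title, CourseID}.
This closure contains every attribute of R1, so R1 ∩ R2 → R1. The join is lossless.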